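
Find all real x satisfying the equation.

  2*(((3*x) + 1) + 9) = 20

Step 1. [2*(((3*x) + 1) + 9) = 20] LHS = 2·(…); ÷2 both sides ⇒ div: ((3*x) + 1) + 9 = 10.
Step 2. [((3*x) + 1) + 9 = 10] peel the +9: subtract 9 from each side, so sub: (3*x) + 1 = 1.
Step 3. [(3*x) + 1 = 1] +1 is outermost — subtract 1 both sides. So sub: 3*x = 0.
Step 4. [3*x = 0] 3 out front; divide by 3. So div: x = 0.

Answer: x ∈ {0}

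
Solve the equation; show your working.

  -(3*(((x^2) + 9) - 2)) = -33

Step 1. [-(3*(((x^2) + 9) - 2)) = -33] leading − — multiply by −1. So neg: 3*(((x^2) + 9) - 2) = 33.
Step 2. [3*(((x^2) + 9) - 2) = 33] leading coefficient 3: divide by 3, so div: ((x^2) + 9) - 2 = 11.
Step 3. [((x^2) + 9) - 2 = 11] peel the -2: add 2 from each side ⇒ sub: (x^2) + 9 = 13.
Step 4. [(x^2) + 9 = 13] peel the +9: subtract 9 from each side. So sub: x^2 = 4.
Step 5. [x^2 = 4] √ both sides: 4 ≥ 0 gives two branches ⇒ sqrt: x = 2 or -2.

Answer: x ∈ {-2, 2}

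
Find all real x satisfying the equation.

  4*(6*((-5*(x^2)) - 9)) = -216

Step 1. [4*(6*((-5*(x^2)) - 9)) = -216] 4·(inner) — divide through by 4, so div: 6*((-5*(x^2)) - 9) = -54.
Step 2. [6*((-5*(x^2)) - 9) = -54] divide by the outer 6 ⇒ div: (-5*(x^2)) - 9 = -9.
Step 3. [(-5*(x^2)) - 9 = -9] add 9: x sits inside (… - 9). So sub: -5*(x^2) = 0.
Step 4. [-5*(x^2) = 0] LHS = -5·(…); ÷-5 both sides. So div: x^2 = 0.
Step 5. [x^2 = 0] LHS squared, RHS 0 ≥ 0: apply √ (±). So sqrt: x = 0.

Answer: x ∈ {0}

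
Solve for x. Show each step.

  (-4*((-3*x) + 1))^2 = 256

Step 1. [(-4*((-3*x) + 1))^2 = 256] √ both sides: 256 ≥ 0 gives two branches ⇒ sqrt: -4*((-3*x) + 1) = 16 or -16.
Step 2. [-4*((-3*x) + 1) = 16 or -16] LHS = -4·(…); ÷-4 both sides ⇒ div: (-3*x) + 1 = -4 or 4.
Step 3. [(-3*x) + 1 = -4 or 4] peel the +1: subtract 1 from each side, so sub: -3*x = -5 or 3.
Step 4. [-3*x = -5 or 3] -3·(inner) — divide through by -3 ⇒ div: x = 5/3 or -1.

Answer: x ∈ {-1, 5/3}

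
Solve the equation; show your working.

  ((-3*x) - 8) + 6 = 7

Step 1. [((-3*x) - 8) + 6 = 7] peel the +6: subtract 6 from each side. So sub: (-3*x) - 8 = 1.
Step 2. [(-3*x) - 8 = 1] 8 comes off first (add 8) ⇒ sub: -3*x = 9.
Step 3. [-3*x = 9] LHS = -3·(…); ÷-3 both sides ⇒ div: x = -3.

Answer: x ∈ {-3}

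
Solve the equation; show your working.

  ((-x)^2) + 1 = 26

Step 1. [((-x)^2) + 1 = 26] +1 is outermost — subtract 1 both sides. So sub: (-x)^2 = 25.
Step 2. [(-x)^2 = 25] 25 ≥ 0, LHS is (·)² — take ±√ ⇒ sqrt: -x = 5 or -5.
Step 3. [-x = 5 or -5] leading − — multiply by −1. So neg: x = -5 or 5.

Answer: x ∈ {-5, 5}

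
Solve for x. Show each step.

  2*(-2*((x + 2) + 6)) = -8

Step 1. [2*(-2*((x + 2) + 6)) = -8] LHS = 2·(…); ÷2 both sides, so div: -2*((x + 2) + 6) = -4.
Step 2. [-2*((x + 2) + 6) = -4] LHS = -2·(…); ÷-2 both sides ⇒ div: (x + 2) + 6 = 2.
Step 3. [(x + 2) + 6 = 2] subtract 6: x sits inside (… + 6), so sub: x + 2 = -4.
Step 4. [x + 2 = -4] the outer +2 inverts by subtracting 2, so sub: x = -6.

Answer: x ∈ {-6}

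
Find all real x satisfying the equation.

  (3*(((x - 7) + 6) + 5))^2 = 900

Step 1. [(3*(((x - 7) + 6) + 5))^2 = 900] LHS squared, RHS 900 ≥ 0: apply √ (±) ⇒ sqrt: 3*(((x - 7) + 6) + 5) = 30 or -30.
Step 2. [3*(((x - 7) + 6) + 5) = 30 or -30] 3·(inner) — divide through by 3. So div: ((x - 7) + 6) + 5 = 10 or -10.
Step 3. [((x - 7) + 6) + 5 = 10 or -10] the outer +5 inverts by subtracting 5, so sub: (x - 7) + 6 = 5 or -15.
Step 4. [(x - 7) + 6 = 5 or -15] subtract 6: x sits inside (… + 6), so sub: x - 7 = -1 or -21.
Step 5. [x - 7 = -1 or -21] the outer -7 inverts by adding 7 ⇒ sub: x = 6 or -14.

Answer: x ∈ {-14, 6}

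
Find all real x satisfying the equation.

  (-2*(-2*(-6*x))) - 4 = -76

Step 1. [(-2*(-2*(-6*x))) - 4 = -76] common factor -2 (LHS and -76) — divide through, so factor: (-2*(-6*x)) + 2 = 38.
Step 2. [(-2*(-6*x)) + 2 = 38] common factor -2 (LHS and 38) — divide through. So factor: (-6*x) - 1 = -19.
Step 3. [(-6*x) - 1 = -19] -1 is outermost — add 1 both sides ⇒ sub: -6*x = -18.
Step 4. [-6*x = -18] leading coefficient -6: divide by -6. So div: x = 3.

Answer: x ∈ {3}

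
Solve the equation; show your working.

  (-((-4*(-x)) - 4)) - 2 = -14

Step 1. [(-((-4*(-x)) - 4)) - 2 = -14] -2 is outermost — add 2 both sides, so sub: -((-4*(-x)) - 4) = -12.
Step 2. [-((-4*(-x)) - 4) = -12] flip signs both sides, so neg: (-4*(-x)) - 4 = 12.
Step 3. [(-4*(-x)) - 4 = 12] -4 is outermost — add 4 both sides, so sub: -4*(-x) = 16.
Step 4. [-4*(-x) = 16] leading coefficient -4: divide by -4. So div: -x = -4.
Step 5. [-x = -4] flip signs both sides ⇒ neg: x = 4.

Answer: x ∈ {4}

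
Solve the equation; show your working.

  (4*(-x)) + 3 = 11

Step 1. [(4*(-x)) + 3 = 11] peel the +3: subtract 3 from each side. So sub: 4*(-x) = 8.
Step 2. [4*(-x) = 8] divide by the outer 4, so div: -x = 2.
Step 3. [-x = 2] LHS negated; negate both sides, so neg: x = -2.

Answer: x ∈ {-2}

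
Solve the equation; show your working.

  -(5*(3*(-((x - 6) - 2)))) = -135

Step 1. [-(5*(3*(-((x - 6) - 2)))) = -135] leading − — multiply by −1 ⇒ neg: 5*(3*(-((x - 6) - 2))) = 135.
Step 2. [5*(3*(-((x - 6) - 2))) = 135] 5·(inner) — divide through by 5 ⇒ div: 3*(-((x - 6) - 2)) = 27.
Step 3. [3*(-((x - 6) - 2)) = 27] 3·(inner) — divide through by 3, so div: -((x - 6) - 2) = 9.
Step 4. [-((x - 6) - 2) = 9] flip signs both sides, so neg: (x - 6) - 2 = -9.
Step 5. [(x - 6) - 2 = -9] the outer -2 inverts by adding 2, so sub: x - 6 = -7.
Step 6. [x - 6 = -7] peel the -6: add 6 from each side. So sub: x = -1.

Answer: x ∈ {-1}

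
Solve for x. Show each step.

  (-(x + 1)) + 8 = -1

Step 1. [(-(x + 1)) + 8 = -1] subtract 8: x sits inside (… + 8) ⇒ sub: -(x + 1) = -9.
Step 2. [-(x + 1) = -9] LHS negated; negate both sides ⇒ neg: x + 1 = 9.
Step 3. [x + 1 = 9] subtract 1: x sits inside (… + 1) ⇒ sub: x = 8.

Answer: x ∈ {8}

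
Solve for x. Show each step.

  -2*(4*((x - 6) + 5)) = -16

Step 1. [-2*(4*((x - 6) + 5)) = -16] -2 out front; divide by -2 ⇒ div: 4*((x - 6) + 5) = 8.
Step 2. [4*((x - 6) + 5) = 8] divide by the outer 4, so div: (x - 6) + 5 = 2.
Step 3. [(x - 6) + 5 = 2] subtract 5: x sits inside (… + 5), so sub: x - 6 = -3.
Step 4. [x - 6 = -3] peel the -6: add 6 from each side. So sub: x = 3.

Answer: x ∈ {3}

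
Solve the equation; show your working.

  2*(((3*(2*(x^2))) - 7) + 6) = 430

Step 1. [2*(((3*(2*(x^2))) - 7) + 6) = 430] 2·(inner) — divide through by 2. So div: ((3*(2*(x^2))) - 7) + 6 = 215.
Step 2. [((3*(2*(x^2))) - 7) + 6 = 215] 6 comes off first (subtract 6) ⇒ sub: (3*(2*(x^2))) - 7 = 209.
Step 3. [(3*(2*(x^2))) - 7 = 209] add 7: x sits inside (… - 7), so sub: 3*(2*(x^2)) = 216.
Step 4. [3*(2*(x^2)) = 216] 3·(inner) — divide through by 3 ⇒ div: 2*(x^2) = 72.
Step 5. [2*(x^2) = 72] 2·(inner) — divide through by 2, so div: x^2 = 36.
Step 6. [x^2 = 36] 36 ≥ 0, LHS is (·)² — take ±√, so sqrt: x = 6 or -6.

Answer: x ∈ {-6, 6}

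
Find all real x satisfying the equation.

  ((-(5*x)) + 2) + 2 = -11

Step 1. [((-(5*x)) + 2) + 2 = -11] subtract 2: x sits inside (… + 2), so sub: (-(5*x)) + 2 = -13.
Step 2. [(-(5*x)) + 2 = -13] the outer +2 inverts by subtracting 2, so sub: -(5*x) = -15.
Step 3. [-(5*x) = -15] flip signs both sides, so neg: 5*x = 15.
Step 4. [5*x = 15] 5 out front; divide by 5 ⇒ div: x = 3.

Answer: x ∈ {3}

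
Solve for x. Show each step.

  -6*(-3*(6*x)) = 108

Step 1. [-6*(-3*(6*x)) = 108] -6·(inner) — divide through by -6 ⇒ div: -3*(6*x) = -18.
Step 2. [-3*(6*x) = -18] LHS = -3·(…); ÷-3 both sides, so div: 6*x = 6.
Step 3. [6*x = 6] leading coefficient 6: divide by 6. So div: x = 1.

Answer: x ∈ {1}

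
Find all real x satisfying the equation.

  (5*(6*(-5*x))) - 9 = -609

Step 1. [(5*(6*(-5*x))) - 9 = -609] peel the -9: add 9 from each side ⇒ sub: 5*(6*(-5*x)) = -600.
Step 2. [5*(6*(-5*x)) = -600] LHS = 5·(…); ÷5 both sides. So div: 6*(-5*x) = -120.
Step 3. [6*(-5*x) = -120] LHS = 6·(…); ÷6 both sides. So div: -5*x = -20.
Step 4. [-5*x = -20] LHS = -5·(…); ÷-5 both sides ⇒ div: x = 4.

Answer: x ∈ {4}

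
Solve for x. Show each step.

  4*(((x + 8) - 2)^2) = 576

Step 1. [4*(((x + 8) - 2)^2) = 576] divide by the outer 4, so div: ((x + 8) - 2)^2 = 144.
Step 2. [((x + 8) - 2)^2 = 144] LHS squared, RHS 144 ≥ 0: apply √ (±). So sqrt: (x + 8) - 2 = 12 or -12.
Step 3. [(x + 8) - 2 = 12 or -12] -2 is outermost — add 2 both sides, so sub: x + 8 = 14 or -10.
Step 4. [x + 8 = 14 or -10] subtract 8: x sits inside (… + 8), so sub: x = 6 or -18.

Answer: x ∈ {-18, 6}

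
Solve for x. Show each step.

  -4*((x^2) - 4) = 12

Step 1. [-4*((x^2) - 4) = 12] leading coefficient -4: divide by -4. So div: (x^2) - 4 = -3.
Step 2. [(x^2) - 4 = -3] 4 comes off first (add 4), so sub: x^2 = 1.
Step 3. [x^2 = 1] √ both sides: 1 ≥ 0 gives two branches, so sqrt: x = 1 or -1.

Answer: x ∈ {-1, 1}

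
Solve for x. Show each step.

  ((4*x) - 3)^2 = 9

Step 1. [((4*x) - 3)^2 = 9] 9 ≥ 0, LHS is (·)² — take ±√, so sqrt: (4*x) - 3 = 3 or -3.
Step 2. [(4*x) - 3 = 3 or -3] add 3: x sits inside (… - 3), so sub: 4*x = 6 or 0.
Step 3. [4*x = 6 or 0] 4 out front; divide by 4, so div: x = 3/2 or 0.

Answer: x ∈ {0, 3/2}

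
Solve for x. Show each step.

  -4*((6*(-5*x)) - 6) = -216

Step 1. [-4*((6*(-5*x)) - 6) = -216] -4·(inner) — divide through by -4 ⇒ div: (6*(-5*x)) - 6 = 54.
Step 2. [(6*(-5*x)) - 6 = 54] -6 is outermost — add 6 both sides. So sub: 6*(-5*x) = 60.
Step 3. [6*(-5*x) = 60] 6·(inner) — divide through by 6 ⇒ div: -5*x = 10.
Step 4. [-5*x = 10] -5 out front; divide by -5. So div: x = -2.

Answer: x ∈ {-2}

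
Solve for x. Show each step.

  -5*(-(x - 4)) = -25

Step 1. [-5*(-(x - 4)) = -25] divide by the outer -5, so div: -(x - 4) = 5.
Step 2. [-(x - 4) = 5] leading − — multiply by −1 ⇒ neg: x - 4 = -5.
Step 3. [x - 4 = -5] the outer -4 inverts by adding 4 ⇒ sub: x = -1.

Answer: x ∈ {-1}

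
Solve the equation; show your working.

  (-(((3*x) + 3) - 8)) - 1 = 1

Step 1. [(-(((3*x) + 3) - 8)) - 1 = 1] peel the -1: add 1 from each side ⇒ sub: -(((3*x) + 3) - 8) = 2.
Step 2. [-(((3*x) + 3) - 8) = 2] flip signs both sides. So neg: ((3*x) + 3) - 8 = -2.
Step 3. [((3*x) + 3) - 8 = -2] the outer -8 inverts by adding 8. So sub: (3*x) + 3 = 6.
Step 4. [(3*x) + 3 = 6] the outer +3 inverts by subtracting 3, so sub: 3*x = 3.
Step 5. [3*x = 3] leading coefficient 3: divide by 3. So div: x = 1.

Answer: x ∈ {1}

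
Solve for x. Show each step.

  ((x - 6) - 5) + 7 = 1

Step 1. [((x - 6) - 5) + 7 = 1] the outer +7 inverts by subtracting 7 ⇒ sub: (x - 6) - 5 = -6.
Step 2. [(x - 6) - 5 = -6] -5 is outermost — add 5 both sides ⇒ sub: x - 6 = -1.
Step 3. [x - 6 = -1] -6 is outermost — add 6 both sides ⇒ sub: x = 5.

Answer: x ∈ {5}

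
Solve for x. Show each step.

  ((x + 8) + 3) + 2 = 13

Step 1. [((x + 8) + 3) + 2 = 13] peel the +2: subtract 2 from each side ⇒ sub: (x + 8) + 3 = 11.
Step 2. [(x + 8) + 3 = 11] subtract 3: x sits inside (… + 3) ⇒ sub: x + 8 = 8.
Step 3. [x + 8 = 8] the outer +8 inverts by subtracting 8, so sub: x = 0.

Answer: x ∈ {0}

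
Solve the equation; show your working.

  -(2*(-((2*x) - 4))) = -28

Step 1. [-(2*(-((2*x) - 4))) = -28] leading − — multiply by −1 ⇒ neg: 2*(-((2*x) - 4)) = 28.
Step 2. [2*(-((2*x) - 4)) = 28] LHS = 2·(…); ÷2 both sides ⇒ div: -((2*x) - 4) = 14.
Step 3. [-((2*x) - 4) = 14] leading − — multiply by −1 ⇒ neg: (2*x) - 4 = -14.
Step 4. [(2*x) - 4 = -14] common factor 2 (LHS and -14) — divide through, so factor: x - 2 = -7.
Step 5. [x - 2 = -7] -2 is outermost — add 2 both sides, so sub: x = -5.

Answer: x ∈ {-5}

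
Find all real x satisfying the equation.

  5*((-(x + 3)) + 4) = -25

Step 1. [5*((-(x + 3)) + 4) = -25] leading coefficient 5: divide by 5, so div: (-(x + 3)) + 4 = -5.
Step 2. [(-(x + 3)) + 4 = -5] peel the +4: subtract 4 from each side, so sub: -(x + 3) = -9.
Step 3. [-(x + 3) = -9] flip signs both sides, so neg: x + 3 = 9.
Step 4. [x + 3 = 9] subtract 3: x sits inside (… + 3). So sub: x = 6.

Answer: x ∈ {6}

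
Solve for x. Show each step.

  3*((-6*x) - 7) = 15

Step 1. [3*((-6*x) - 7) = 15] LHS = 3·(…); ÷3 both sides ⇒ div: (-6*x) - 7 = 5.
Step 2. [(-6*x) - 7 = 5] add 7: x sits inside (… - 7), so sub: -6*x = 12.
Step 3. [-6*x = 12] LHS = -6·(…); ÷-6 both sides ⇒ div: x = -2.

Answer: x ∈ {-2}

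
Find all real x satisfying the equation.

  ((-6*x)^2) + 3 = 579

Step 1. [((-6*x)^2) + 3 = 579] peel the +3: subtract 3 from each side. So sub: (-6*x)^2 = 576.
Step 2. [(-6*x)^2 = 576] 576 ≥ 0, LHS is (·)² — take ±√, so sqrt: -6*x = 24 or -24.
Step 3. [-6*x = 24 or -24] divide by the outer -6 ⇒ div: x = -4 or 4.

Answer: x ∈ {-4, 4}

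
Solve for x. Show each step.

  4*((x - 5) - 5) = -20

Step 1. [4*((x - 5) - 5) = -20] divide by the outer 4 ⇒ div: (x - 5) - 5 = -5.
Step 2. [(x - 5) - 5 = -5] 5 comes off first (add 5). So sub: x - 5 = 0.
Step 3. [x - 5 = 0] the outer -5 inverts by adding 5 ⇒ sub: x = 5.

Answer: x ∈ {5}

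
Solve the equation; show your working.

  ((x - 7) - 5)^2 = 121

Step 1. [((x - 7) - 5)^2 = 121] LHS squared, RHS 121 ≥ 0: apply √ (±), so sqrt: (x - 7) - 5 = 11 or -11.
Step 2. [(x - 7) - 5 = 11 or -11] add 5: x sits inside (… - 5). So sub: x - 7 = 16 or -6.
Step 3. [x - 7 = 16 or -6] peel the -7: add 7 from each side, so sub: x = 23 or 1.

Answer: x ∈ {1, 23}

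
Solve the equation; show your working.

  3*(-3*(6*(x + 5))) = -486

Step 1. [3*(-3*(6*(x + 5))) = -486] 3 out front; divide by 3, so div: -3*(6*(x + 5)) = -162.
Step 2. [-3*(6*(x + 5)) = -162] divide by the outer -3, so div: 6*(x + 5) = 54.
Step 3. [6*(x + 5) = 54] LHS = 6·(…); ÷6 both sides. So div: x + 5 = 9.
Step 4. [x + 5 = 9] peel the +5: subtract 5 from each side, so sub: x = 4.

Answer: x ∈ {4}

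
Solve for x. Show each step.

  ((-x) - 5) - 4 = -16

Step 1. [((-x) - 5) - 4 = -16] peel the -4: add 4 from each side ⇒ sub: (-x) - 5 = -12.
Step 2. [(-x) - 5 = -12] peel the -5: add 5 from each side. So sub: -x = -7.
Step 3. [-x = -7] flip signs both sides ⇒ neg: x = 7.

Answer: x ∈ {7}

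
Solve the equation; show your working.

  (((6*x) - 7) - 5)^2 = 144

Step 1. [(((6*x) - 7) - 5)^2 = 144] LHS squared, RHS 144 ≥ 0: apply √ (±). So sqrt: ((6*x) - 7) - 5 = 12 or -12.
Step 2. [((6*x) - 7) - 5 = 12 or -12] peel the -5: add 5 from each side. So sub: (6*x) - 7 = 17 or -7.
Step 3. [(6*x) - 7 = 17 or -7] peel the -7: add 7 from each side. So sub: 6*x = 24 or 0.
Step 4. [6*x = 24 or 0] divide by the outer 6, so div: x = 4 or 0.

Answer: x ∈ {0, 4}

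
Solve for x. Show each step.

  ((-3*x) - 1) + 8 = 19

Step 1. [((-3*x) - 1) + 8 = 19] the outer +8 inverts by subtracting 8 ⇒ sub: (-3*x) - 1 = 11.
Step 2. [(-3*x) - 1 = 11] 1 comes off first (add 1) ⇒ sub: -3*x = 12.
Step 3. [-3*x = 12] divide by the outer -3 ⇒ div: x = -4.

Answer: x ∈ {-4}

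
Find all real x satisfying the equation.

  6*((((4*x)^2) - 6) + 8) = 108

Step 1. [6*((((4*x)^2) - 6) + 8) = 108] 6 out front; divide by 6 ⇒ div: (((4*x)^2) - 6) + 8 = 18.
Step 2. [(((4*x)^2) - 6) + 8 = 18] the outer +8 inverts by subtracting 8, so sub: ((4*x)^2) - 6 = 10.
Step 3. [((4*x)^2) - 6 = 10] -6 is outermost — add 6 both sides, so sub: (4*x)^2 = 16.
Step 4. [(4*x)^2 = 16] 16 ≥ 0, LHS is (·)² — take ±√. So sqrt: 4*x = 4 or -4.
Step 5. [4*x = 4 or -4] 4·(inner) — divide through by 4. So div: x = 1 or -1.

Answer: x ∈ {-1, 1}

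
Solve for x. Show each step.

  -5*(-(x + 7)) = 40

Step 1. [-5*(-(x + 7)) = 40] leading coefficient -5: divide by -5, so div: -(x + 7) = -8.
Step 2. [-(x + 7) = -8] LHS negated; negate both sides, so neg: x + 7 = 8.
Step 3. [x + 7 = 8] +7 is outermost — subtract 7 both sides, so sub: x = 1.

Answer: x ∈ {1}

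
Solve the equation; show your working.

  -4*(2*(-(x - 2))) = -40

Step 1. [-4*(2*(-(x - 2))) = -40] LHS = -4·(…); ÷-4 both sides. So div: 2*(-(x - 2)) = 10.
Step 2. [2*(-(x - 2)) = 10] leading coefficient 2: divide by 2 ⇒ div: -(x - 2) = 5.
Step 3. [-(x - 2) = 5] leading − — multiply by −1. So neg: x - 2 = -5.
Step 4. [x - 2 = -5] -2 is outermost — add 2 both sides. So sub: x = -3.

Answer: x ∈ {-3}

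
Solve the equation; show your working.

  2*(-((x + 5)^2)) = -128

Step 1. [2*(-((x + 5)^2)) = -128] LHS = 2·(…); ÷2 both sides. So div: -((x + 5)^2) = -64.
Step 2. [-((x + 5)^2) = -64] flip signs both sides ⇒ neg: (x + 5)^2 = 64.
Step 3. [(x + 5)^2 = 64] LHS squared, RHS 64 ≥ 0: apply √ (±), so sqrt: x + 5 = 8 or -8.
Step 4. [x + 5 = 8 or -8] subtract 5: x sits inside (… + 5) ⇒ sub: x = 3 or -13.

Answer: x ∈ {-13, 3}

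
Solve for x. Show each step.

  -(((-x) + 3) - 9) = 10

Step 1. [-(((-x) + 3) - 9) = 10] flip signs both sides ⇒ neg: ((-x) + 3) - 9 = -10.
Step 2. [((-x) + 3) - 9 = -10] -9 is outermost — add 9 both sides, so sub: (-x) + 3 = -1.
Step 3. [(-x) + 3 = -1] the outer +3 inverts by subtracting 3, so sub: -x = -4.
Step 4. [-x = -4] flip signs both sides, so neg: x = 4.

Answer: x ∈ {4}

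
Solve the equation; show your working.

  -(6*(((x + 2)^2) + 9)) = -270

Step 1. [-(6*(((x + 2)^2) + 9)) = -270] flip signs both sides, so neg: 6*(((x + 2)^2) + 9) = 270.
Step 2. [6*(((x + 2)^2) + 9) = 270] leading coefficient 6: divide by 6 ⇒ div: ((x + 2)^2) + 9 = 45.
Step 3. [((x + 2)^2) + 9 = 45] peel the +9: subtract 9 from each side. So sub: (x + 2)^2 = 36.
Step 4. [(x + 2)^2 = 36] √ both sides: 36 ≥ 0 gives two branches, so sqrt: x + 2 = 6 or -6.
Step 5. [x + 2 = 6 or -6] the outer +2 inverts by subtracting 2 ⇒ sub: x = 4 or -8.

Answer: x ∈ {-8, 4}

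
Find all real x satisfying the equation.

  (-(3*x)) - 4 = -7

Step 1. [(-(3*x)) - 4 = -7] -4 is outermost — add 4 both sides. So sub: -(3*x) = -3.
Step 2. [-(3*x) = -3] flip signs both sides, so neg: 3*x = 3.
Step 3. [3*x = 3] leading coefficient 3: divide by 3. So div: x = 1.

Answer: x ∈ {1}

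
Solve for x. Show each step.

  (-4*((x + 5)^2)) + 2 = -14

Step 1. [(-4*((x + 5)^2)) + 2 = -14] 2 comes off first (subtract 2), so sub: -4*((x + 5)^2) = -16.
Step 2. [-4*((x + 5)^2) = -16] leading coefficient -4: divide by -4 ⇒ div: (x + 5)^2 = 4.
Step 3. [(x + 5)^2 = 4] √ both sides: 4 ≥ 0 gives two branches. So sqrt: x + 5 = 2 or -2.
Step 4. [x + 5 = 2 or -2] peel the +5: subtract 5 from each side, so sub: x = -3 or -7.

Answer: x ∈ {-7, -3}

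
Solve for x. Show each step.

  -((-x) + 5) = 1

Step 1. [-((-x) + 5) = 1] leading − — multiply by −1. So neg: (-x) + 5 = -1.
Step 2. [(-x) + 5 = -1] the outer +5 inverts by subtracting 5, so sub: -x = -6.
Step 3. [-x = -6] LHS negated; negate both sides, so neg: x = 6.

Answer: x ∈ {6}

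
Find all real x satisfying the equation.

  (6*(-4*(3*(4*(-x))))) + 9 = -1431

Step 1. [(6*(-4*(3*(4*(-x))))) + 9 = -1431] subtract 9: x sits inside (… + 9), so sub: 6*(-4*(3*(4*(-x)))) = -1440.
Step 2. [6*(-4*(3*(4*(-x)))) = -1440] LHS = 6·(…); ÷6 both sides ⇒ div: -4*(3*(4*(-x))) = -240.
Step 3. [-4*(3*(4*(-x))) = -240] -4·(inner) — divide through by -4, so div: 3*(4*(-x)) = 60.
Step 4. [3*(4*(-x)) = 60] 3 out front; divide by 3 ⇒ div: 4*(-x) = 20.
Step 5. [4*(-x) = 20] 4 out front; divide by 4. So div: -x = 5.
Step 6. [-x = 5] LHS negated; negate both sides ⇒ neg: x = -5.

Answer: x ∈ {-5}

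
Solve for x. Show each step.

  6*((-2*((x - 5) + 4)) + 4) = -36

Step 1. [6*((-2*((x - 5) + 4)) + 4) = -36] leading coefficient 6: divide by 6 ⇒ div: (-2*((x - 5) + 4)) + 4 = -6.
Step 2. [(-2*((x - 5) + 4)) + 4 = -6] -2 divides every term; factor it out. So factor: ((x - 5) + 4) - 2 = 3.
Step 3. [((x - 5) + 4) - 2 = 3] 2 comes off first (add 2) ⇒ sub: (x - 5) + 4 = 5.
Step 4. [(x - 5) + 4 = 5] +4 is outermost — subtract 4 both sides ⇒ sub: x - 5 = 1.
Step 5. [x - 5 = 1] the outer -5 inverts by adding 5. So sub: x = 6.

Answer: x ∈ {6}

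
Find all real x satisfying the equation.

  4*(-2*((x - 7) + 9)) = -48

Step 1. [4*(-2*((x - 7) + 9)) = -48] LHS = 4·(…); ÷4 both sides, so div: -2*((x - 7) + 9) = -12.
Step 2. [-2*((x - 7) + 9) = -12] divide by the outer -2. So div: (x - 7) + 9 = 6.
Step 3. [(x - 7) + 9 = 6] subtract 9: x sits inside (… + 9). So sub: x - 7 = -3.
Step 4. [x - 7 = -3] peel the -7: add 7 from each side. So sub: x = 4.

Answer: x ∈ {4}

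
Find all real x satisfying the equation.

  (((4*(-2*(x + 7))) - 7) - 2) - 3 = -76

Step 1. [(((4*(-2*(x + 7))) - 7) - 2) - 3 = -76] -3 is outermost — add 3 both sides. So sub: ((4*(-2*(x + 7))) - 7) - 2 = -73.
Step 2. [((4*(-2*(x + 7))) - 7) - 2 = -73] the outer -2 inverts by adding 2. So sub: (4*(-2*(x + 7))) - 7 = -71.
Step 3. [(4*(-2*(x + 7))) - 7 = -71] 7 comes off first (add 7). So sub: 4*(-2*(x + 7)) = -64.
Step 4. [4*(-2*(x + 7)) = -64] 4·(inner) — divide through by 4 ⇒ div: -2*(x + 7) = -16.
Step 5. [-2*(x + 7) = -16] LHS = -2·(…); ÷-2 both sides, so div: x + 7 = 8.
Step 6. [x + 7 = 8] +7 is outermost — subtract 7 both sides ⇒ sub: x = 1.

Answer: x ∈ {1}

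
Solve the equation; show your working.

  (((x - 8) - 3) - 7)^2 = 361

Step 1. [(((x - 8) - 3) - 7)^2 = 361] 361 ≥ 0, LHS is (·)² — take ±√, so sqrt: ((x - 8) - 3) - 7 = 19 or -19.
Step 2. [((x - 8) - 3) - 7 = 19 or -19] peel the -7: add 7 from each side. So sub: (x - 8) - 3 = 26 or -12.
Step 3. [(x - 8) - 3 = 26 or -12] -3 is outermost — add 3 both sides, so sub: x - 8 = 29 or -9.
Step 4. [x - 8 = 29 or -9] add 8: x sits inside (… - 8), so sub: x = 37 or -1.

Answer: x ∈ {-1, 37}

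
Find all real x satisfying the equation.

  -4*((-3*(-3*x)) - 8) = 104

Step 1. [-4*((-3*(-3*x)) - 8) = 104] -4 out front; divide by -4. So div: (-3*(-3*x)) - 8 = -26.
Step 2. [(-3*(-3*x)) - 8 = -26] add 8: x sits inside (… - 8), so sub: -3*(-3*x) = -18.
Step 3. [-3*(-3*x) = -18] divide by the outer -3, so div: -3*x = 6.
Step 4. [-3*x = 6] divide by the outer -3 ⇒ div: x = -2.

Answer: x ∈ {-2}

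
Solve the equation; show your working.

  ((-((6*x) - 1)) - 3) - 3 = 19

Step 1. [((-((6*x) - 1)) - 3) - 3 = 19] -3 is outermost — add 3 both sides. So sub: (-((6*x) - 1)) - 3 = 22.
Step 2. [(-((6*x) - 1)) - 3 = 22] add 3: x sits inside (… - 3) ⇒ sub: -((6*x) - 1) = 25.
Step 3. [-((6*x) - 1) = 25] flip signs both sides. So neg: (6*x) - 1 = -25.
Step 4. [(6*x) - 1 = -25] -1 is outermost — add 1 both sides. So sub: 6*x = -24.
Step 5. [6*x = -24] divide by the outer 6 ⇒ div: x = -4.

Answer: x ∈ {-4}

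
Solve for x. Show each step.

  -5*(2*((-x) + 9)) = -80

Step 1. [-5*(2*((-x) + 9)) = -80] LHS = -5·(…); ÷-5 both sides. So div: 2*((-x) + 9) = 16.
Step 2. [2*((-x) + 9) = 16] LHS = 2·(…); ÷2 both sides, so div: (-x) + 9 = 8.
Step 3. [(-x) + 9 = 8] 9 comes off first (subtract 9). So sub: -x = -1.
Step 4. [-x = -1] flip signs both sides, so neg: x = 1.

Answer: x ∈ {1}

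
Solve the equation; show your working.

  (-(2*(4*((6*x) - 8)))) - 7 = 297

Step 1. [(-(2*(4*((6*x) - 8)))) - 7 = 297] peel the -7: add 7 from each side, so sub: -(2*(4*((6*x) - 8))) = 304.
Step 2. [-(2*(4*((6*x) - 8))) = 304] flip signs both sides. So neg: 2*(4*((6*x) - 8)) = -304.
Step 3. [2*(4*((6*x) - 8)) = -304] 2 out front; divide by 2. So div: 4*((6*x) - 8) = -152.
Step 4. [4*((6*x) - 8) = -152] divide by the outer 4 ⇒ div: (6*x) - 8 = -38.
Step 5. [(6*x) - 8 = -38] 8 comes off first (add 8), so sub: 6*x = -30.
Step 6. [6*x = -30] 6·(inner) — divide through by 6, so div: x = -5.

Answer: x ∈ {-5}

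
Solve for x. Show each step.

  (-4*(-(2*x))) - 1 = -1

Step 1. [(-4*(-(2*x))) - 1 = -1] 1 comes off first (add 1), so sub: -4*(-(2*x)) = 0.
Step 2. [-4*(-(2*x)) = 0] divide by the outer -4 ⇒ div: -(2*x) = 0.
Step 3. [-(2*x) = 0] LHS negated; negate both sides. So neg: 2*x = 0.
Step 4. [2*x = 0] LHS = 2·(…); ÷2 both sides, so div: x = 0.

Answer: x ∈ {0}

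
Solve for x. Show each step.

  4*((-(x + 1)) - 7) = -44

Step 1. [4*((-(x + 1)) - 7) = -44] LHS = 4·(…); ÷4 both sides. So div: (-(x + 1)) - 7 = -11.
Step 2. [(-(x + 1)) - 7 = -11] add 7: x sits inside (… - 7) ⇒ sub: -(x + 1) = -4.
Step 3. [-(x + 1) = -4] flip signs both sides, so neg: x + 1 = 4.
Step 4. [x + 1 = 4] subtract 1: x sits inside (… + 1), so sub: x = 3.

Answer: x ∈ {3}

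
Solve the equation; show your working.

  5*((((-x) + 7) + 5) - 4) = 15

Step 1. [5*((((-x) + 7) + 5) - 4) = 15] 5·(inner) — divide through by 5 ⇒ div: (((-x) + 7) + 5) - 4 = 3.
Step 2. [(((-x) + 7) + 5) - 4 = 3] add 4: x sits inside (… - 4) ⇒ sub: ((-x) + 7) + 5 = 7.
Step 3. [((-x) + 7) + 5 = 7] peel the +5: subtract 5 from each side ⇒ sub: (-x) + 7 = 2.
Step 4. [(-x) + 7 = 2] peel the +7: subtract 7 from each side ⇒ sub: -x = -5.
Step 5. [-x = -5] LHS negated; negate both sides, so neg: x = 5.

Answer: x ∈ {5}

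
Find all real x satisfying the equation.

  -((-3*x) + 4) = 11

Step 1. [-((-3*x) + 4) = 11] LHS negated; negate both sides, so neg: (-3*x) + 4 = -11.
Step 2. [(-3*x) + 4 = -11] subtract 4: x sits inside (… + 4). So sub: -3*x = -15.
Step 3. [-3*x = -15] -3 out front; divide by -3, so div: x = 5.

Answer: x ∈ {5}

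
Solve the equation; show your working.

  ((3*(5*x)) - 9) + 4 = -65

Step 1. [((3*(5*x)) - 9) + 4 = -65] subtract 4: x sits inside (… + 4). So sub: (3*(5*x)) - 9 = -69.
Step 2. [(3*(5*x)) - 9 = -69] 3 | LHS and 3 | -69: pull 3 out ⇒ factor: (5*x) - 3 = -23.
Step 3. [(5*x) - 3 = -23] the outer -3 inverts by adding 3, so sub: 5*x = -20.
Step 4. [5*x = -20] divide by the outer 5, so div: x = -4.

Answer: x ∈ {-4}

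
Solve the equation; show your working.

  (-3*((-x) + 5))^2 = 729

Step 1. [(-3*((-x) + 5))^2 = 729] 729 ≥ 0, LHS is (·)² — take ±√. So sqrt: -3*((-x) + 5) = 27 or -27.
Step 2. [-3*((-x) + 5) = 27 or -27] -3·(inner) — divide through by -3 ⇒ div: (-x) + 5 = -9 or 9.
Step 3. [(-x) + 5 = -9 or 9] the outer +5 inverts by subtracting 5. So sub: -x = -14 or 4.
Step 4. [-x = -14 or 4] leading − — multiply by −1, so neg: x = 14 or -4.

Answer: x ∈ {-4, 14}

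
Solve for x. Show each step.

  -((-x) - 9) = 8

Step 1. [-((-x) - 9) = 8] LHS negated; negate both sides, so neg: (-x) - 9 = -8.
Step 2. [(-x) - 9 = -8] peel the -9: add 9 from each side, so sub: -x = 1.
Step 3. [-x = 1] flip signs both sides. So neg: x = -1.

Answer: x ∈ {-1}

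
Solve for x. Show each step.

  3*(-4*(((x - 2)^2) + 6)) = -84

Step 1. [3*(-4*(((x - 2)^2) + 6)) = -84] 3·(inner) — divide through by 3 ⇒ div: -4*(((x - 2)^2) + 6) = -28.
Step 2. [-4*(((x - 2)^2) + 6) = -28] leading coefficient -4: divide by -4, so div: ((x - 2)^2) + 6 = 7.
Step 3. [((x - 2)^2) + 6 = 7] peel the +6: subtract 6 from each side ⇒ sub: (x - 2)^2 = 1.
Step 4. [(x - 2)^2 = 1] 1 ≥ 0, LHS is (·)² — take ±√ ⇒ sqrt: x - 2 = 1 or -1.
Step 5. [x - 2 = 1 or -1] peel the -2: add 2 from each side. So sub: x = 3 or 1.

Answer: x ∈ {1, 3}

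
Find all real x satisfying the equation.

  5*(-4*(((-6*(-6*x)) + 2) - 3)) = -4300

Step 1. [5*(-4*(((-6*(-6*x)) + 2) - 3)) = -4300] 5·(inner) — divide through by 5, so div: -4*(((-6*(-6*x)) + 2) - 3) = -860.
Step 2. [-4*(((-6*(-6*x)) + 2) - 3) = -860] -4·(inner) — divide through by -4, so div: ((-6*(-6*x)) + 2) - 3 = 215.
Step 3. [((-6*(-6*x)) + 2) - 3 = 215] the outer -3 inverts by adding 3. So sub: (-6*(-6*x)) + 2 = 218.
Step 4. [(-6*(-6*x)) + 2 = 218] 2 comes off first (subtract 2). So sub: -6*(-6*x) = 216.
Step 5. [-6*(-6*x) = 216] leading coefficient -6: divide by -6, so div: -6*x = -36.
Step 6. [-6*x = -36] divide by the outer -6. So div: x = 6.

Answer: x ∈ {6}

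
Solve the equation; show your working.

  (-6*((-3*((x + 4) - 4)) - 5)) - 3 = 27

Step 1. [(-6*((-3*((x + 4) - 4)) - 5)) - 3 = 27] add 3: x sits inside (… - 3). So sub: -6*((-3*((x + 4) - 4)) - 5) = 30.
Step 2. [-6*((-3*((x + 4) - 4)) - 5) = 30] -6·(inner) — divide through by -6 ⇒ div: (-3*((x + 4) - 4)) - 5 = -5.
Step 3. [(-3*((x + 4) - 4)) - 5 = -5] peel the -5: add 5 from each side, so sub: -3*((x + 4) - 4) = 0.
Step 4. [-3*((x + 4) - 4) = 0] LHS = -3·(…); ÷-3 both sides, so div: (x + 4) - 4 = 0.
Step 5. [(x + 4) - 4 = 0] peel the -4: add 4 from each side. So sub: x + 4 = 4.
Step 6. [x + 4 = 4] 4 comes off first (subtract 4), so sub: x = 0.

Answer: x ∈ {0}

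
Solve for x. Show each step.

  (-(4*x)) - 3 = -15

Step 1. [(-(4*x)) - 3 = -15] 3 comes off first (add 3). So sub: -(4*x) = -12.
Step 2. [-(4*x) = -12] LHS negated; negate both sides, so neg: 4*x = 12.
Step 3. [4*x = 12] 4 out front; divide by 4. So div: x = 3.

Answer: x ∈ {3}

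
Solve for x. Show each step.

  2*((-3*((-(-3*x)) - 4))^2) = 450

Step 1. [2*((-3*((-(-3*x)) - 4))^2) = 450] LHS = 2·(…); ÷2 both sides. So div: (-3*((-(-3*x)) - 4))^2 = 225.
Step 2. [(-3*((-(-3*x)) - 4))^2 = 225] 225 ≥ 0, LHS is (·)² — take ±√ ⇒ sqrt: -3*((-(-3*x)) - 4) = 15 or -15.
Step 3. [-3*((-(-3*x)) - 4) = 15 or -15] -3 out front; divide by -3, so div: (-(-3*x)) - 4 = -5 or 5.
Step 4. [(-(-3*x)) - 4 = -5 or 5] 4 comes off first (add 4) ⇒ sub: -(-3*x) = -1 or 9.
Step 5. [-(-3*x) = -1 or 9] flip signs both sides ⇒ neg: -3*x = 1 or -9.
Step 6. [-3*x = 1 or -9] LHS = -3·(…); ÷-3 both sides, so div: x = -1/3 or 3.

Answer: x ∈ {-1/3, 3}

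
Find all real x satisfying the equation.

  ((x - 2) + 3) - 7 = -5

Step 1. [((x - 2) + 3) - 7 = -5] peel the -7: add 7 from each side. So sub: (x - 2) + 3 = 2.
Step 2. [(x - 2) + 3 = 2] 3 comes off first (subtract 3), so sub: x - 2 = -1.
Step 3. [x - 2 = -1] the outer -2 inverts by adding 2 ⇒ sub: x = 1.

Answer: x ∈ {1}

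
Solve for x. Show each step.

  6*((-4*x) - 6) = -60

Step 1. [6*((-4*x) - 6) = -60] LHS = 6·(…); ÷6 both sides. So div: (-4*x) - 6 = -10.
Step 2. [(-4*x) - 6 = -10] -6 is outermost — add 6 both sides. So sub: -4*x = -4.
Step 3. [-4*x = -4] LHS = -4·(…); ÷-4 both sides. So div: x = 1.

Answer: x ∈ {1}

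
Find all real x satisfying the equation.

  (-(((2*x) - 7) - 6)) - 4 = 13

Step 1. [(-(((2*x) - 7) - 6)) - 4 = 13] the outer -4 inverts by adding 4, so sub: -(((2*x) - 7) - 6) = 17.
Step 2. [-(((2*x) - 7) - 6) = 17] flip signs both sides, so neg: ((2*x) - 7) - 6 = -17.
Step 3. [((2*x) - 7) - 6 = -17] the outer -6 inverts by adding 6. So sub: (2*x) - 7 = -11.
Step 4. [(2*x) - 7 = -11] -7 is outermost — add 7 both sides ⇒ sub: 2*x = -4.
Step 5. [2*x = -4] 2 out front; divide by 2 ⇒ div: x = -2.

Answer: x ∈ {-2}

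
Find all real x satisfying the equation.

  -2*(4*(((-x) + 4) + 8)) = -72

Step 1. [-2*(4*(((-x) + 4) + 8)) = -72] -2·(inner) — divide through by -2 ⇒ div: 4*(((-x) + 4) + 8) = 36.
Step 2. [4*(((-x) + 4) + 8) = 36] leading coefficient 4: divide by 4, so div: ((-x) + 4) + 8 = 9.
Step 3. [((-x) + 4) + 8 = 9] +8 is outermost — subtract 8 both sides, so sub: (-x) + 4 = 1.
Step 4. [(-x) + 4 = 1] 4 comes off first (subtract 4). So sub: -x = -3.
Step 5. [-x = -3] leading − — multiply by −1. So neg: x = 3.

Answer: x ∈ {3}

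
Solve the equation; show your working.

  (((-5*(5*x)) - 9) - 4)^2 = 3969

Step 1. [(((-5*(5*x)) - 9) - 4)^2 = 3969] 3969 ≥ 0, LHS is (·)² — take ±√ ⇒ sqrt: ((-5*(5*x)) - 9) - 4 = 63 or -63.
Step 2. [((-5*(5*x)) - 9) - 4 = 63 or -63] -4 is outermost — add 4 both sides ⇒ sub: (-5*(5*x)) - 9 = 67 or -59.
Step 3. [(-5*(5*x)) - 9 = 67 or -59] -9 is outermost — add 9 both sides. So sub: -5*(5*x) = 76 or -50.
Step 4. [-5*(5*x) = 76 or -50] -5·(inner) — divide through by -5, so div: 5*x = -76/5 or 10.
Step 5. [5*x = -76/5 or 10] leading coefficient 5: divide by 5, so div: x = -76/25 or 2.

Answer: x ∈ {-76/25, 2}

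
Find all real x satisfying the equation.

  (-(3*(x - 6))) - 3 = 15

Step 1. [(-(3*(x - 6))) - 3 = 15] add 3: x sits inside (… - 3), so sub: -(3*(x - 6)) = 18.
Step 2. [-(3*(x - 6)) = 18] flip signs both sides ⇒ neg: 3*(x - 6) = -18.
Step 3. [3*(x - 6) = -18] 3·(inner) — divide through by 3, so div: x - 6 = -6.
Step 4. [x - 6 = -6] peel the -6: add 6 from each side ⇒ sub: x = 0.

Answer: x ∈ {0}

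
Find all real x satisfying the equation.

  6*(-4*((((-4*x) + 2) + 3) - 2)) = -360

Step 1. [6*(-4*((((-4*x) + 2) + 3) - 2)) = -360] leading coefficient 6: divide by 6, so div: -4*((((-4*x) + 2) + 3) - 2) = -60.
Step 2. [-4*((((-4*x) + 2) + 3) - 2) = -60] leading coefficient -4: divide by -4 ⇒ div: (((-4*x) + 2) + 3) - 2 = 15.
Step 3. [(((-4*x) + 2) + 3) - 2 = 15] -2 is outermost — add 2 both sides. So sub: ((-4*x) + 2) + 3 = 17.
Step 4. [((-4*x) + 2) + 3 = 17] +3 is outermost — subtract 3 both sides ⇒ sub: (-4*x) + 2 = 14.
Step 5. [(-4*x) + 2 = 14] peel the +2: subtract 2 from each side, so sub: -4*x = 12.
Step 6. [-4*x = 12] -4 out front; divide by -4 ⇒ div: x = -3.

Answer: x ∈ {-3}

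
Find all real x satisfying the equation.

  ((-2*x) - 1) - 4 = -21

Step 1. [((-2*x) - 1) - 4 = -21] add 4: x sits inside (… - 4). So sub: (-2*x) - 1 = -17.
Step 2. [(-2*x) - 1 = -17] -1 is outermost — add 1 both sides. So sub: -2*x = -16.
Step 3. [-2*x = -16] -2 out front; divide by -2 ⇒ div: x = 8.

Answer: x ∈ {8}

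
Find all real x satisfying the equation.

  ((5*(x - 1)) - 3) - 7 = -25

Step 1. [((5*(x - 1)) - 3) - 7 = -25] -7 is outermost — add 7 both sides ⇒ sub: (5*(x - 1)) - 3 = -18.
Step 2. [(5*(x - 1)) - 3 = -18] -3 is outermost — add 3 both sides ⇒ sub: 5*(x - 1) = -15.
Step 3. [5*(x - 1) = -15] 5·(inner) — divide through by 5 ⇒ div: x - 1 = -3.
Step 4. [x - 1 = -3] -1 is outermost — add 1 both sides, so sub: x = -2.

Answer: x ∈ {-2}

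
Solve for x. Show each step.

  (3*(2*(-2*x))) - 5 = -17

Step 1. [(3*(2*(-2*x))) - 5 = -17] -5 is outermost — add 5 both sides, so sub: 3*(2*(-2*x)) = -12.
Step 2. [3*(2*(-2*x)) = -12] 3·(inner) — divide through by 3, so div: 2*(-2*x) = -4.
Step 3. [2*(-2*x) = -4] 2·(inner) — divide through by 2, so div: -2*x = -2.
Step 4. [-2*x = -2] divide by the outer -2 ⇒ div: x = 1.

Answer: x ∈ {1}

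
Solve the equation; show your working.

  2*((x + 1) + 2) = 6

Step 1. [2*((x + 1) + 2) = 6] 2 out front; divide by 2 ⇒ div: (x + 1) + 2 = 3.
Step 2. [(x + 1) + 2 = 3] 2 comes off first (subtract 2), so sub: x + 1 = 1.
Step 3. [x + 1 = 1] 1 comes off first (subtract 1), so sub: x = 0.

Answer: x ∈ {0}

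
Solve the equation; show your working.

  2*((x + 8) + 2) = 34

Step 1. [2*((x + 8) + 2) = 34] 2·(inner) — divide through by 2. So div: (x + 8) + 2 = 17.
Step 2. [(x + 8) + 2 = 17] the outer +2 inverts by subtracting 2. So sub: x + 8 = 15.
Step 3. [x + 8 = 15] subtract 8: x sits inside (… + 8), so sub: x = 7.

Answer: x ∈ {7}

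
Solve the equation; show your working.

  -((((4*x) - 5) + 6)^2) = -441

Step 1. [-((((4*x) - 5) + 6)^2) = -441] leading − — multiply by −1 ⇒ neg: (((4*x) - 5) + 6)^2 = 441.
Step 2. [(((4*x) - 5) + 6)^2 = 441] LHS squared, RHS 441 ≥ 0: apply √ (±) ⇒ sqrt: ((4*x) - 5) + 6 = 21 or -21.
Step 3. [((4*x) - 5) + 6 = 21 or -21] subtract 6: x sits inside (… + 6) ⇒ sub: (4*x) - 5 = 15 or -27.
Step 4. [(4*x) - 5 = 15 or -27] add 5: x sits inside (… - 5) ⇒ sub: 4*x = 20 or -22.
Step 5. [4*x = 20 or -22] 4·(inner) — divide through by 4, so div: x = 5 or -11/2.

Answer: x ∈ {-11/2, 5}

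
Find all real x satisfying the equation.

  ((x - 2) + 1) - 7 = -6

Step 1. [((x - 2) + 1) - 7 = -6] 7 comes off first (add 7). So sub: (x - 2) + 1 = 1.
Step 2. [(x - 2) + 1 = 1] 1 comes off first (subtract 1), so sub: x - 2 = 0.
Step 3. [x - 2 = 0] 2 comes off first (add 2), so sub: x = 2.

Answer: x ∈ {2}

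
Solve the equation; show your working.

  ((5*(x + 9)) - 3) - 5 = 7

Step 1. [((5*(x + 9)) - 3) - 5 = 7] the outer -5 inverts by adding 5. So sub: (5*(x + 9)) - 3 = 12.
Step 2. [(5*(x + 9)) - 3 = 12] 3 comes off first (add 3). So sub: 5*(x + 9) = 15.
Step 3. [5*(x + 9) = 15] leading coefficient 5: divide by 5, so div: x + 9 = 3.
Step 4. [x + 9 = 3] +9 is outermost — subtract 9 both sides. So sub: x = -6.

Answer: x ∈ {-6}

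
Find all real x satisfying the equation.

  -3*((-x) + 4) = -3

Step 1. [-3*((-x) + 4) = -3] divide by the outer -3. So div: (-x) + 4 = 1.
Step 2. [(-x) + 4 = 1] 4 comes off first (subtract 4) ⇒ sub: -x = -3.
Step 3. [-x = -3] leading − — multiply by −1 ⇒ neg: x = 3.

Answer: x ∈ {3}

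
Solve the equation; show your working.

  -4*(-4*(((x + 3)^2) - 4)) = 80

Step 1. [-4*(-4*(((x + 3)^2) - 4)) = 80] LHS = -4·(…); ÷-4 both sides. So div: -4*(((x + 3)^2) - 4) = -20.
Step 2. [-4*(((x + 3)^2) - 4) = -20] divide by the outer -4. So div: ((x + 3)^2) - 4 = 5.
Step 3. [((x + 3)^2) - 4 = 5] peel the -4: add 4 from each side ⇒ sub: (x + 3)^2 = 9.
Step 4. [(x + 3)^2 = 9] √ both sides: 9 ≥ 0 gives two branches, so sqrt: x + 3 = 3 or -3.
Step 5. [x + 3 = 3 or -3] subtract 3: x sits inside (… + 3), so sub: x = 0 or -6.

Answer: x ∈ {-6, 0}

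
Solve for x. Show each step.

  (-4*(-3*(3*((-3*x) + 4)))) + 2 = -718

Step 1. [(-4*(-3*(3*((-3*x) + 4)))) + 2 = -718] subtract 2: x sits inside (… + 2) ⇒ sub: -4*(-3*(3*((-3*x) + 4))) = -720.
Step 2. [-4*(-3*(3*((-3*x) + 4))) = -720] LHS = -4·(…); ÷-4 both sides, so div: -3*(3*((-3*x) + 4)) = 180.
Step 3. [-3*(3*((-3*x) + 4)) = 180] -3·(inner) — divide through by -3 ⇒ div: 3*((-3*x) + 4) = -60.
Step 4. [3*((-3*x) + 4) = -60] 3·(inner) — divide through by 3. So div: (-3*x) + 4 = -20.
Step 5. [(-3*x) + 4 = -20] subtract 4: x sits inside (… + 4). So sub: -3*x = -24.
Step 6. [-3*x = -24] -3·(inner) — divide through by -3. So div: x = 8.

Answer: x ∈ {8}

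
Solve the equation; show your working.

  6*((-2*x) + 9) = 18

Step 1. [6*((-2*x) + 9) = 18] divide by the outer 6, so div: (-2*x) + 9 = 3.
Step 2. [(-2*x) + 9 = 3] +9 is outermost — subtract 9 both sides ⇒ sub: -2*x = -6.
Step 3. [-2*x = -6] -2 out front; divide by -2, so div: x = 3.

Answer: x ∈ {3}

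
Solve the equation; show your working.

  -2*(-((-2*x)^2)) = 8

Step 1. [-2*(-((-2*x)^2)) = 8] leading coefficient -2: divide by -2 ⇒ div: -((-2*x)^2) = -4.
Step 2. [-((-2*x)^2) = -4] LHS negated; negate both sides ⇒ neg: (-2*x)^2 = 4.
Step 3. [(-2*x)^2 = 4] √ both sides: 4 ≥ 0 gives two branches ⇒ sqrt: -2*x = 2 or -2.
Step 4. [-2*x = 2 or -2] LHS = -2·(…); ÷-2 both sides. So div: x = -1 or 1.

Answer: x ∈ {-1, 1}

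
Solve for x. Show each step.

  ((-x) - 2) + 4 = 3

Step 1. [((-x) - 2) + 4 = 3] peel the +4: subtract 4 from each side ⇒ sub: (-x) - 2 = -1.
Step 2. [(-x) - 2 = -1] peel the -2: add 2 from each side. So sub: -x = 1.
Step 3. [-x = 1] flip signs both sides, so neg: x = -1.

Answer: x ∈ {-1}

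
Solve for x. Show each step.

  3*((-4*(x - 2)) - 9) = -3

Step 1. [3*((-4*(x - 2)) - 9) = -3] 3 out front; divide by 3. So div: (-4*(x - 2)) - 9 = -1.
Step 2. [(-4*(x - 2)) - 9 = -1] add 9: x sits inside (… - 9) ⇒ sub: -4*(x - 2) = 8.
Step 3. [-4*(x - 2) = 8] -4·(inner) — divide through by -4, so div: x - 2 = -2.
Step 4. [x - 2 = -2] peel the -2: add 2 from each side ⇒ sub: x = 0.

Answer: x ∈ {0}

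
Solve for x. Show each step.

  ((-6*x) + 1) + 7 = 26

Step 1. [((-6*x) + 1) + 7 = 26] peel the +7: subtract 7 from each side ⇒ sub: (-6*x) + 1 = 19.
Step 2. [(-6*x) + 1 = 19] the outer +1 inverts by subtracting 1, so sub: -6*x = 18.
Step 3. [-6*x = 18] leading coefficient -6: divide by -6. So div: x = -3.

Answer: x ∈ {-3}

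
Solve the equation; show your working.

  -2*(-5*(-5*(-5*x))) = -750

Step 1. [-2*(-5*(-5*(-5*x))) = -750] -2·(inner) — divide through by -2 ⇒ div: -5*(-5*(-5*x)) = 375.
Step 2. [-5*(-5*(-5*x)) = 375] divide by the outer -5, so div: -5*(-5*x) = -75.
Step 3. [-5*(-5*x) = -75] LHS = -5·(…); ÷-5 both sides ⇒ div: -5*x = 15.
Step 4. [-5*x = 15] leading coefficient -5: divide by -5, so div: x = -3.

Answer: x ∈ {-3}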